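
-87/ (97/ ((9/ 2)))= -783/ 194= -4.04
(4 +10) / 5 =14 / 5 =2.80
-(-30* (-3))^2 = -8100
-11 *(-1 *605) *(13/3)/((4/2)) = 86515/6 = 14419.17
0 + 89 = 89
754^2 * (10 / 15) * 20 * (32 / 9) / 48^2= 11697.86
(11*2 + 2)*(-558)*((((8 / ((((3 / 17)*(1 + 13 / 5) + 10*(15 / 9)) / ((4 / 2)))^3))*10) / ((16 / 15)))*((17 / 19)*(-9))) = 318514119581250 / 25496474813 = 12492.48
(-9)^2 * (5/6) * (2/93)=45/31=1.45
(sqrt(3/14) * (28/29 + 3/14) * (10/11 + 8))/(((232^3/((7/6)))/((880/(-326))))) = -16765 * sqrt(42)/88540264704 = -0.00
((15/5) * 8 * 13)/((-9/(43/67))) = -4472/201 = -22.25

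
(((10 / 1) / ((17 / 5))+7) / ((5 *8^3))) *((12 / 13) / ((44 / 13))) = 507 / 478720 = 0.00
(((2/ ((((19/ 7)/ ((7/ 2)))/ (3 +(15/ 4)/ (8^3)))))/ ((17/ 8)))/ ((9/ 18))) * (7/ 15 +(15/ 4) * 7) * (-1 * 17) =-161256991/ 48640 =-3315.32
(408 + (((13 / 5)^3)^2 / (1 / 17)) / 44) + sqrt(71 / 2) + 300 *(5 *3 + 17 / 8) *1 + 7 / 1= sqrt(142) / 2 + 3899399503 / 687500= 5677.81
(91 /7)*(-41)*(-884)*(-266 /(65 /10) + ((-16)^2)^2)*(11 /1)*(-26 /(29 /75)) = -661935124936800 /29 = -22825349135751.72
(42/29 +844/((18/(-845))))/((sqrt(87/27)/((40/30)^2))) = -39238.33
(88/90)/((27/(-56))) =-2464/1215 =-2.03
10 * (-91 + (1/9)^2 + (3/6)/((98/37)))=-7207615/7938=-907.99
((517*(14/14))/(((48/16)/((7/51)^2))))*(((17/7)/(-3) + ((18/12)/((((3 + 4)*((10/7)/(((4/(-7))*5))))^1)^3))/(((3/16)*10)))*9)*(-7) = 2202937/13005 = 169.39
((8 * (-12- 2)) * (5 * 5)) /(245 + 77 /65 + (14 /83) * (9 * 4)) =-1079000 /97209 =-11.10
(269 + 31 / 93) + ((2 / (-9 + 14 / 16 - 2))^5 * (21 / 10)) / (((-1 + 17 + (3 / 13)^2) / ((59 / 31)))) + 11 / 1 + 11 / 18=274622211443970793 / 977496761591010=280.94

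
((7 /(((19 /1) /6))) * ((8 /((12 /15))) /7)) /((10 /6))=36 /19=1.89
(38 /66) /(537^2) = 19 /9516177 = 0.00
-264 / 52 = -66 / 13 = -5.08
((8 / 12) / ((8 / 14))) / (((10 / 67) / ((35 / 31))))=3283 / 372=8.83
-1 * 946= -946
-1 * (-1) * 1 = 1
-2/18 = -1/9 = -0.11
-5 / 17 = -0.29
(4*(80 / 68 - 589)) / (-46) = 19986 / 391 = 51.12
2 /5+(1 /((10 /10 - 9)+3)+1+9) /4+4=137 /20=6.85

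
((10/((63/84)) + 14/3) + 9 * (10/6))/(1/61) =2013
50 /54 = 25 /27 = 0.93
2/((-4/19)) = -19/2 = -9.50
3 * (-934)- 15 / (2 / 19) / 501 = -935963 / 334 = -2802.28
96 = 96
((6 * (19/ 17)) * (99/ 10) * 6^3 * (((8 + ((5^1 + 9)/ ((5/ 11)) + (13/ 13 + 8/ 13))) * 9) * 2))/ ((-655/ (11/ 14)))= -316999858824/ 25332125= -12513.75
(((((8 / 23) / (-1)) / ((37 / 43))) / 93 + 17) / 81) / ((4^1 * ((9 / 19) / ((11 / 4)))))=281123183 / 923123952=0.30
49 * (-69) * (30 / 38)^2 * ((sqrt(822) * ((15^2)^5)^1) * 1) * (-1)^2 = -438672368408203125 * sqrt(822) / 361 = -34839265170643908.91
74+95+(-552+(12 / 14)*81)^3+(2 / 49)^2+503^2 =-269213882682 / 2401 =-112125732.06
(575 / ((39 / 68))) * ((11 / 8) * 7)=752675 / 78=9649.68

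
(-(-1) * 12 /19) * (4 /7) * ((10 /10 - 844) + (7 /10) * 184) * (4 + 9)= -2228304 /665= -3350.83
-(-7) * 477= 3339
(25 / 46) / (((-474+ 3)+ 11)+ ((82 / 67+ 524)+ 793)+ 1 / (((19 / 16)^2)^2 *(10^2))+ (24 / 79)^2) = 34058334491875 / 53788702722067558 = 0.00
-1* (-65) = 65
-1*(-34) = 34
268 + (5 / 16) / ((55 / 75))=47243 / 176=268.43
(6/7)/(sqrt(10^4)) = 3/350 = 0.01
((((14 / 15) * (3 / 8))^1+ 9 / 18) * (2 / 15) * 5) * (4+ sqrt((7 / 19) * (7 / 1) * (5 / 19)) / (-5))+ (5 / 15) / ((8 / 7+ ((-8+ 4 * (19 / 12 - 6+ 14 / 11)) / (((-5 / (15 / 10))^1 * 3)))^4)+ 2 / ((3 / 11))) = 74928047266078 / 32873371286505 - 119 * sqrt(5) / 2850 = 2.19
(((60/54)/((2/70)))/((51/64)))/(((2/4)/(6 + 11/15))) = 904960/1377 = 657.20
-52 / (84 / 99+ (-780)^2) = -429 / 5019307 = -0.00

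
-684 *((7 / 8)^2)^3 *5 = -100589895 / 65536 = -1534.88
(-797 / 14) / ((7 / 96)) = -38256 / 49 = -780.73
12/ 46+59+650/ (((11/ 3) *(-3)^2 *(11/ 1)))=509719/ 8349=61.05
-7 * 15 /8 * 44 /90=-6.42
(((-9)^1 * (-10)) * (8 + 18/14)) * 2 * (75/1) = 877500/7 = 125357.14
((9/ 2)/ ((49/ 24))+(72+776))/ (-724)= -10415/ 8869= -1.17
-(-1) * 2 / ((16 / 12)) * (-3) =-9 / 2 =-4.50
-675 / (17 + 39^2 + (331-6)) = -25 / 69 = -0.36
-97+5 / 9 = -868 / 9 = -96.44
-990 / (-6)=165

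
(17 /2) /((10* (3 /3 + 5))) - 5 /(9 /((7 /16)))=-73 /720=-0.10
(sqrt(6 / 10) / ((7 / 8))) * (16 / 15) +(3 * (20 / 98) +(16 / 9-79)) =-33785 / 441 +128 * sqrt(15) / 525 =-75.67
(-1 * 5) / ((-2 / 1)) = 5 / 2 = 2.50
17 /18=0.94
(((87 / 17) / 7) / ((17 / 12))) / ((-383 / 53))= -0.07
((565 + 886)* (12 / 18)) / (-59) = -16.40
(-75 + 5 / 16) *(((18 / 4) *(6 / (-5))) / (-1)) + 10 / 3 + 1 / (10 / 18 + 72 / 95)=-21519437 / 53904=-399.22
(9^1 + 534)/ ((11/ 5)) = 2715/ 11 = 246.82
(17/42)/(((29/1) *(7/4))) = 34/4263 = 0.01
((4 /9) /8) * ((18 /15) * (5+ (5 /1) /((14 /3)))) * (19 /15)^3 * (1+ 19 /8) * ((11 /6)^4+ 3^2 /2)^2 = 48873416232587 /70543872000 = 692.81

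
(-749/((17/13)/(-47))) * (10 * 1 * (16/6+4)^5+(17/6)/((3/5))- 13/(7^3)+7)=1435283242247881/404838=3545327371.07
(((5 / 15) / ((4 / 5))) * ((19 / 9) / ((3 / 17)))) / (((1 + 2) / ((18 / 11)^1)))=1615 / 594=2.72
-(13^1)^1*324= -4212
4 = 4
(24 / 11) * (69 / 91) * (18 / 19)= 29808 / 19019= 1.57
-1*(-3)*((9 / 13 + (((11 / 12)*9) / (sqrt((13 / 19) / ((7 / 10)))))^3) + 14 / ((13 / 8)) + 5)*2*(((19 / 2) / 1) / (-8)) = -272438397*sqrt(17290) / 8652800-5301 / 52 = -4242.03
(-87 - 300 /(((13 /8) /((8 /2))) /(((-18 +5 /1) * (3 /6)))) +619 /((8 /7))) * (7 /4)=9195.59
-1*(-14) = 14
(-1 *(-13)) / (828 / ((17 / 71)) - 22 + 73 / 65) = 0.00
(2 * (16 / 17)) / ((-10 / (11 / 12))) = -44 / 255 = -0.17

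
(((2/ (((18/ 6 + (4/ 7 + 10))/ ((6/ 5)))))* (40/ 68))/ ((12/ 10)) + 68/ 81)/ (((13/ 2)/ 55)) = 205040/ 26163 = 7.84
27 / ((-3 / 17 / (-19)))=2907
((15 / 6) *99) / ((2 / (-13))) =-1608.75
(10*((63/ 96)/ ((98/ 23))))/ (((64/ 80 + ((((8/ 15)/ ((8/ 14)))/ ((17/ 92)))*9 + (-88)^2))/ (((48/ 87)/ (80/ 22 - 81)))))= -4675/ 3315715928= -0.00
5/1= 5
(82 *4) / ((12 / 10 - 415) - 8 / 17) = -27880 / 35213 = -0.79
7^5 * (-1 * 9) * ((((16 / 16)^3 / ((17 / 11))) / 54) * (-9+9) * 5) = 0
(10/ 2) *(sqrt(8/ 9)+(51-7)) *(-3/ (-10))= sqrt(2)+66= 67.41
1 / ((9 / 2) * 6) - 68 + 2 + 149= 2242 / 27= 83.04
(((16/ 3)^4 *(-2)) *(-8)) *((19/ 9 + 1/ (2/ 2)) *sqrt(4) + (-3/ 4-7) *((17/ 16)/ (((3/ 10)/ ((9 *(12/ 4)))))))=-9513193.17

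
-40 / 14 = -20 / 7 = -2.86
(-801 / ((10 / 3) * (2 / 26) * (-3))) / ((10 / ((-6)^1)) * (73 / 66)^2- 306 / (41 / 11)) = -214583094 / 17338205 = -12.38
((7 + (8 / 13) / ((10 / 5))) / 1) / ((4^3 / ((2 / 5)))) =19 / 416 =0.05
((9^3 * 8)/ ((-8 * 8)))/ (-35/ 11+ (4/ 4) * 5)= -8019/ 160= -50.12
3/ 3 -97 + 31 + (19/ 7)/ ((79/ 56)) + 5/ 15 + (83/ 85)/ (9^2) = -62.73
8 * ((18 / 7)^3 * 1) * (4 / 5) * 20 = 2176.37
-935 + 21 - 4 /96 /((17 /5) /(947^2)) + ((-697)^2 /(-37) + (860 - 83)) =-24257.28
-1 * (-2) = 2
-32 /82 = -16 /41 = -0.39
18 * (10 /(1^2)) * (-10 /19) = -1800 /19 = -94.74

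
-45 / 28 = -1.61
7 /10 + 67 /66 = 1.72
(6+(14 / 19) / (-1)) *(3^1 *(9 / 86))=1.65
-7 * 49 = -343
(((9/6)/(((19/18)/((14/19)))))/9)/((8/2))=21/722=0.03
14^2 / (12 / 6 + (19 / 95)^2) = 4900 / 51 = 96.08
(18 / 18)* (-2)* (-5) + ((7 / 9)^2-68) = -4649 / 81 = -57.40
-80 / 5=-16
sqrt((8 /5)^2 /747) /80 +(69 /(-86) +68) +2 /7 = sqrt(83) /12450 +40625 /602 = 67.48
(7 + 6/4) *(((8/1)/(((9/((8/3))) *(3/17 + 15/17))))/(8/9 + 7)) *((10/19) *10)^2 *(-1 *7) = -467.72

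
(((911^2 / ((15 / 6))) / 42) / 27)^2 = 688768866241 / 8037225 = 85697.35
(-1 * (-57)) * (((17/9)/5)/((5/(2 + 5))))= 2261/75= 30.15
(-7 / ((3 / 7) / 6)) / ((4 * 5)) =-49 / 10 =-4.90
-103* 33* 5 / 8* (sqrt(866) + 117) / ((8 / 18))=-17895735 / 32 - 152955* sqrt(866) / 32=-699902.38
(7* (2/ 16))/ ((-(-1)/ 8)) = 7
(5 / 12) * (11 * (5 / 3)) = 275 / 36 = 7.64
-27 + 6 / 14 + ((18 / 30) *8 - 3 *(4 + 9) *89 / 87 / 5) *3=-36651 / 1015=-36.11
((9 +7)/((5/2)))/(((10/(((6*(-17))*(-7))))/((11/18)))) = 20944/75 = 279.25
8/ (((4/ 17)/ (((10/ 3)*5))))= 1700/ 3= 566.67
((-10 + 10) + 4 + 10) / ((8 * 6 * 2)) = 7 / 48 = 0.15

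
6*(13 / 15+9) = 296 / 5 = 59.20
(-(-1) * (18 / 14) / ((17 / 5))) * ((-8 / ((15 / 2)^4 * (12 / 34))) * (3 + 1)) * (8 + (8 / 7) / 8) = -4864 / 55125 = -0.09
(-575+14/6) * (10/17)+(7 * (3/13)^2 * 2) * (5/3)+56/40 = -14403217/43095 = -334.22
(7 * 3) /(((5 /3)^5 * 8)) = 5103 /25000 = 0.20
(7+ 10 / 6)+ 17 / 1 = 77 / 3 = 25.67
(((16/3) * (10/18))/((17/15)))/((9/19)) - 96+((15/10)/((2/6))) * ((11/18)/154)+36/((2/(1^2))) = -5587759/77112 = -72.46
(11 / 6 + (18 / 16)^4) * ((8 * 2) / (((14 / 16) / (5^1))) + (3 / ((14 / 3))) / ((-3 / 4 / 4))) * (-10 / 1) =-2321605 / 768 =-3022.92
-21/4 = -5.25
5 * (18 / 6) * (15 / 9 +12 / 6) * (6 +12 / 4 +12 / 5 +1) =682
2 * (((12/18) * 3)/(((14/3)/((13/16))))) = 39/56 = 0.70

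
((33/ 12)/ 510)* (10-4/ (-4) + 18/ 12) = 55/ 816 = 0.07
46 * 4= 184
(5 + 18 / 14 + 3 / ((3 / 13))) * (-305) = -5882.14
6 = 6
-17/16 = -1.06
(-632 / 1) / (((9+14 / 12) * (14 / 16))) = -30336 / 427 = -71.04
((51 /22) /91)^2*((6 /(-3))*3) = -7803 /2004002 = -0.00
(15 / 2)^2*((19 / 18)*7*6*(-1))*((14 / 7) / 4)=-9975 / 8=-1246.88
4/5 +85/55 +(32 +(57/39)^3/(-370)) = 307034393/8941790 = 34.34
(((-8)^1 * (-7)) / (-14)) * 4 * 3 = -48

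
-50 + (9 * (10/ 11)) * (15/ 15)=-460/ 11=-41.82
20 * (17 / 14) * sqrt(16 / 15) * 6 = 272 * sqrt(15) / 7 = 150.49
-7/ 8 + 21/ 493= -0.83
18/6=3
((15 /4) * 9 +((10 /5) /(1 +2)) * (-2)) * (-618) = -40067 /2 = -20033.50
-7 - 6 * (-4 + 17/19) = 221/19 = 11.63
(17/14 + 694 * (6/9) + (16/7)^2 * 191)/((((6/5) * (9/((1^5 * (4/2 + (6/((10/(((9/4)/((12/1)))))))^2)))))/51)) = 94106898589/6773760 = 13892.86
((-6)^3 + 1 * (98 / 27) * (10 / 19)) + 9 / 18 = -219143 / 1026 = -213.59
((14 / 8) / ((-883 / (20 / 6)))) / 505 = -7 / 535098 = -0.00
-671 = -671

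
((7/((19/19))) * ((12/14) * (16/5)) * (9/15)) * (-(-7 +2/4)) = 1872/25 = 74.88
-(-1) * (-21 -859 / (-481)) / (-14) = 4621 / 3367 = 1.37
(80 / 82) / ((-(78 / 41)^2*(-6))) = 205 / 4563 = 0.04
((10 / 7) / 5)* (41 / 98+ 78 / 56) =355 / 686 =0.52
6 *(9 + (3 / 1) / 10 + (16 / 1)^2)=7959 / 5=1591.80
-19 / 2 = -9.50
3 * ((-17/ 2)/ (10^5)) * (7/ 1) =-357/ 200000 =-0.00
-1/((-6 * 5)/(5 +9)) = 7/15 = 0.47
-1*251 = -251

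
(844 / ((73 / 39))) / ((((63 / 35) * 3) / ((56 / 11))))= 3072160 / 7227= 425.09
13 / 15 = 0.87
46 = 46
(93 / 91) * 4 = 372 / 91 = 4.09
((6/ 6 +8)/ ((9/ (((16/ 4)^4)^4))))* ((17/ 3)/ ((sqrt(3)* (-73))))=-73014444032* sqrt(3)/ 657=-192488168.57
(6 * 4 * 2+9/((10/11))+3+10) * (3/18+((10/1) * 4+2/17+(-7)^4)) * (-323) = -3354427181/60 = -55907119.68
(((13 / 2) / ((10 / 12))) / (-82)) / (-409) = 39 / 167690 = 0.00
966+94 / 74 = 35789 / 37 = 967.27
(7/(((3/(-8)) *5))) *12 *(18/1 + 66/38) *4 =-67200/19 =-3536.84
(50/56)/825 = 1/924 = 0.00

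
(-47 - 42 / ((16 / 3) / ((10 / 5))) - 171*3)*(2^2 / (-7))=329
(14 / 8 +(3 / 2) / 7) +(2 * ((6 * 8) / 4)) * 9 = 6103 / 28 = 217.96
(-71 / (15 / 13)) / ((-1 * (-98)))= -923 / 1470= -0.63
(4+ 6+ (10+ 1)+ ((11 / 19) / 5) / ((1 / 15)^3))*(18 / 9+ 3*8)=203424 / 19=10706.53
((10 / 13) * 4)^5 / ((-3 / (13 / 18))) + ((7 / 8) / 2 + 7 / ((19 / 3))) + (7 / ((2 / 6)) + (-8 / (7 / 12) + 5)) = -86261057231 / 1641000816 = -52.57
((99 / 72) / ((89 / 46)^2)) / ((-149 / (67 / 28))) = -389873 / 66092824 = -0.01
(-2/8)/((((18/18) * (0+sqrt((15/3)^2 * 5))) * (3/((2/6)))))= -sqrt(5)/900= -0.00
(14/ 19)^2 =196/ 361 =0.54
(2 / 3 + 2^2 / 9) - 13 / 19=73 / 171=0.43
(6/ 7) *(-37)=-222/ 7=-31.71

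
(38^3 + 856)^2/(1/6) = 18633659904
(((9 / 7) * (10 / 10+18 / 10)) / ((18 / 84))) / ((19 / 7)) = 588 / 95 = 6.19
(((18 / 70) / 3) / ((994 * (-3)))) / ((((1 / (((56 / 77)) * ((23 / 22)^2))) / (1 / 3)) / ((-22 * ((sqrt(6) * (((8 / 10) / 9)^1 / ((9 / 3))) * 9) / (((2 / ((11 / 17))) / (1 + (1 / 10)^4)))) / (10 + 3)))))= 5290529 * sqrt(6) / 4757315062500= 0.00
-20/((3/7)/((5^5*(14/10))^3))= -11723632812500/3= -3907877604166.67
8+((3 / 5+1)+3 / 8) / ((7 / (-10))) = 145 / 28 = 5.18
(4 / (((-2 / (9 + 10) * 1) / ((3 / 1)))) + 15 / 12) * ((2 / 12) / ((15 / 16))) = -902 / 45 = -20.04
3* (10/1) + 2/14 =211/7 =30.14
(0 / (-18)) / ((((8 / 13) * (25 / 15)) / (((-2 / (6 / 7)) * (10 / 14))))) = 0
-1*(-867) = 867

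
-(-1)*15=15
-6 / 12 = -1 / 2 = -0.50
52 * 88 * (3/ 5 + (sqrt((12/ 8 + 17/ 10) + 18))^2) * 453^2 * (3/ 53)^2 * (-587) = -540741284617248/ 14045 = -38500625462.25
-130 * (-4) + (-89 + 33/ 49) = 21152/ 49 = 431.67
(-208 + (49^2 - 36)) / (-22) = -2157 / 22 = -98.05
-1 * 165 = -165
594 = 594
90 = 90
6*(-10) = -60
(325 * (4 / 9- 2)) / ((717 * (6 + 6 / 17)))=-38675 / 348462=-0.11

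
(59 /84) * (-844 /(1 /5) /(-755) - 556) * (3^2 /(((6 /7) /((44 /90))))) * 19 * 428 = -36553128568 /2265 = -16138246.61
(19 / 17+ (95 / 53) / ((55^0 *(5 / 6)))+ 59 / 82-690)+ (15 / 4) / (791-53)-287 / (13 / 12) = -10960029967 / 11525592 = -950.93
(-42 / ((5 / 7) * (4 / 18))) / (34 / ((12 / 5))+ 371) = -7938 / 11555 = -0.69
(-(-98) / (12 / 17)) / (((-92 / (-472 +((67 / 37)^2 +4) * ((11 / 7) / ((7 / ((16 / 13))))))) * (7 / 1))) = 290314083 / 2865317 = 101.32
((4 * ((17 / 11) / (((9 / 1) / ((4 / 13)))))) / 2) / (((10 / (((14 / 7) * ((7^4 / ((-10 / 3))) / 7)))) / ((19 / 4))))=-110789 / 10725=-10.33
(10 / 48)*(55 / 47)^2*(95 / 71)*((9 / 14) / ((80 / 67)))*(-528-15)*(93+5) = -219554787375 / 20075392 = -10936.51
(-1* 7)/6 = -1.17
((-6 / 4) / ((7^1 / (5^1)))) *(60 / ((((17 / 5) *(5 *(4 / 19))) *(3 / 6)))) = -35.92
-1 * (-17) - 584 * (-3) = 1769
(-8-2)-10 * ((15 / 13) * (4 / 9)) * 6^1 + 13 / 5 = -38.17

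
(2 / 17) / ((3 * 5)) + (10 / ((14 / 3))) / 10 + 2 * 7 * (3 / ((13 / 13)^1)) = 42.22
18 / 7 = 2.57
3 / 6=1 / 2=0.50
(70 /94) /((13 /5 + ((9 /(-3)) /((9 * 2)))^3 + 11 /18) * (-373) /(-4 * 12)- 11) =1814400 /33908573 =0.05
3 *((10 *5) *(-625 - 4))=-94350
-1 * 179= -179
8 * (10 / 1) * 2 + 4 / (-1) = 156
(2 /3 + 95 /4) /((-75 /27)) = -879 /100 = -8.79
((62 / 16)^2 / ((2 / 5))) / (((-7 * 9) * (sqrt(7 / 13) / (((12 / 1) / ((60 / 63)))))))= -961 * sqrt(91) / 896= -10.23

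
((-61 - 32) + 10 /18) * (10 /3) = -8320 /27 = -308.15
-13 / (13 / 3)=-3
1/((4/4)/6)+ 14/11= 80/11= 7.27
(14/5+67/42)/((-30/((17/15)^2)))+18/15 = 1434253/1417500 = 1.01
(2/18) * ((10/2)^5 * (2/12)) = 3125/54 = 57.87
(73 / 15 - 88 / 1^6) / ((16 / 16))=-1247 / 15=-83.13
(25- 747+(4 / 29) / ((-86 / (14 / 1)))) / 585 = -900362 / 729495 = -1.23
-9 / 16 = -0.56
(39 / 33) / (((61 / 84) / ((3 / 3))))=1092 / 671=1.63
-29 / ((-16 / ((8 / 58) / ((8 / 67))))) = 67 / 32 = 2.09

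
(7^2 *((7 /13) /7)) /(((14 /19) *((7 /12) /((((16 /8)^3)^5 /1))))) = 3735552 /13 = 287350.15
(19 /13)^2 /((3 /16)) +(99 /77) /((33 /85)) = 14.70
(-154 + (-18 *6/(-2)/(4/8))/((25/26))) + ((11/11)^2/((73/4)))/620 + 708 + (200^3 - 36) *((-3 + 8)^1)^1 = 2263027513559/56575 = 40000486.32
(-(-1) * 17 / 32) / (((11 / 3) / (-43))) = -6.23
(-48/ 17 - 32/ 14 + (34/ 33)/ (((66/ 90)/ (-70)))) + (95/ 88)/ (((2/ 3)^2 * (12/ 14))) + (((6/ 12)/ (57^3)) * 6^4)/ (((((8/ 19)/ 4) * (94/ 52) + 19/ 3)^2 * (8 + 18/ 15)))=-236724004837498581/ 2352594316397248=-100.62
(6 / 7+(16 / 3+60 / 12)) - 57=-962 / 21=-45.81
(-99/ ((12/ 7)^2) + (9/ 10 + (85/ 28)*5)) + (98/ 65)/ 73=-9347113/ 531440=-17.59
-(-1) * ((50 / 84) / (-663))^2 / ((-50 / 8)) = -25 / 193849929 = -0.00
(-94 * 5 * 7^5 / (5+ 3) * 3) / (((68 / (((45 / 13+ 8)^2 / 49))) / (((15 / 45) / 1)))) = -1789511605 / 45968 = -38929.51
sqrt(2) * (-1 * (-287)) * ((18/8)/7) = 369 * sqrt(2)/4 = 130.46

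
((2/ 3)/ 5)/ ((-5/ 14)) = -28/ 75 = -0.37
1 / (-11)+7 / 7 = 0.91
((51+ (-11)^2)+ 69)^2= 58081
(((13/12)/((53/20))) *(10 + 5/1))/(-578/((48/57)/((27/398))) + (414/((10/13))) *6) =5174000/2685381687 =0.00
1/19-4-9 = -246/19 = -12.95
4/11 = 0.36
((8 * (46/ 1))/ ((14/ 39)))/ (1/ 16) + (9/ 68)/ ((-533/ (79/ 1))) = 4161386127/ 253708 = 16402.27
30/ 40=3/ 4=0.75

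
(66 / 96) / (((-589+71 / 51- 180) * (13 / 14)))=-3927 / 4071392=-0.00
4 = 4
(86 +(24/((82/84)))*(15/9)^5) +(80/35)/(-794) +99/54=2485694965/6152706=404.00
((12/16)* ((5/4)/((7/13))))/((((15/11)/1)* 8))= 143/896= 0.16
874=874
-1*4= -4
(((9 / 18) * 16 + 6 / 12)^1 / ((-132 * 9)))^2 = 289 / 5645376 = 0.00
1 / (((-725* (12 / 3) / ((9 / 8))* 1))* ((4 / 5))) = -9 / 18560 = -0.00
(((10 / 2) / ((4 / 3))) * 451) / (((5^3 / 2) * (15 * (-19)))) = -451 / 4750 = -0.09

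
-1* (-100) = 100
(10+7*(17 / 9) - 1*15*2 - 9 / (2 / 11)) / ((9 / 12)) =-2026 / 27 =-75.04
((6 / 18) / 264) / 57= 1 / 45144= 0.00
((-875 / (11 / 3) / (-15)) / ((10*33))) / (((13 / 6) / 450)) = 15750 / 1573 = 10.01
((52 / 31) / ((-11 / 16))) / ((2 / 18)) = -7488 / 341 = -21.96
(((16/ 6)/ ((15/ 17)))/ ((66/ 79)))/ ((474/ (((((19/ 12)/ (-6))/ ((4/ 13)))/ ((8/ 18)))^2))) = 1037153/ 36495360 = 0.03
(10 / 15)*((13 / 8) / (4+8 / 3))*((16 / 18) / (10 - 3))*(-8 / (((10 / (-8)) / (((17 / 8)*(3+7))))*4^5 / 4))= 221 / 20160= 0.01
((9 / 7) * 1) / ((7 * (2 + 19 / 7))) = 3 / 77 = 0.04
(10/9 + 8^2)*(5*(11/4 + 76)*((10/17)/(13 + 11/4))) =146500/153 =957.52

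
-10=-10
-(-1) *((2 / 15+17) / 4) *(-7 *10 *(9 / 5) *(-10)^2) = -53970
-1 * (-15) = 15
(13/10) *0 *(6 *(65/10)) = 0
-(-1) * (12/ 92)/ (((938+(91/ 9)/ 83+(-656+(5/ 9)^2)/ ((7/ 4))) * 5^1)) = 141183/ 3049351385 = 0.00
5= 5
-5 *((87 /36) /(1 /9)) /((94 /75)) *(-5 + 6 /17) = 2577375 /6392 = 403.22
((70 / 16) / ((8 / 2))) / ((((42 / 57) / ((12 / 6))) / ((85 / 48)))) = 8075 / 1536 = 5.26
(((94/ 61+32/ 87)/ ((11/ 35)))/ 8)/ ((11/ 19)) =3368225/ 2568588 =1.31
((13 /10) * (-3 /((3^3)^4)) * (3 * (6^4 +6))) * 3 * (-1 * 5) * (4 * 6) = 22568 /2187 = 10.32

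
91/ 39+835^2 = 2091682/ 3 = 697227.33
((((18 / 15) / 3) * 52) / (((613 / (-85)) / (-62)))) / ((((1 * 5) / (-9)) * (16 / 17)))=-1048203 / 3065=-341.99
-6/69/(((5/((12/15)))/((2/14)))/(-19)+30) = -152/48415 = -0.00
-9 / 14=-0.64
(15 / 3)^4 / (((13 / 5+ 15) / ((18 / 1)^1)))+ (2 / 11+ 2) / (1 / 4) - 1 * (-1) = 28553 / 44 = 648.93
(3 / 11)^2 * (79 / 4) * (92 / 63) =1817 / 847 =2.15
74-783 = -709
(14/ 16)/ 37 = 7/ 296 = 0.02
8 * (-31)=-248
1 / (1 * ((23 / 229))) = 229 / 23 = 9.96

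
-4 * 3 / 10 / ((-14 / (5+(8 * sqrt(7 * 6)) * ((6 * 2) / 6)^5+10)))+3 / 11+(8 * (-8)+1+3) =83.76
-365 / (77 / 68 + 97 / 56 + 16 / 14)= -9928 / 109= -91.08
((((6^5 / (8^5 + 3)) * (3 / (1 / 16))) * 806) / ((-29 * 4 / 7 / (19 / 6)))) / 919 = -1667143296 / 873379921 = -1.91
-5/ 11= -0.45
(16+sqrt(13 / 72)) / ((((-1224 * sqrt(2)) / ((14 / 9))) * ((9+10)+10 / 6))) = 7 * sqrt(2) * (-192 -sqrt(26)) / 2731968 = -0.00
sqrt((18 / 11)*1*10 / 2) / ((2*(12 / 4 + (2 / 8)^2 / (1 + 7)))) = 192*sqrt(110) / 4235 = 0.48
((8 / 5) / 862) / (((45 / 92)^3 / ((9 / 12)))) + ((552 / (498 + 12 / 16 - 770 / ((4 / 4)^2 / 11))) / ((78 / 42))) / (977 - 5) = 9192262984 / 775220574375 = 0.01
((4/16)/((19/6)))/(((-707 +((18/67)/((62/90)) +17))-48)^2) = 4313929/29729591640576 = 0.00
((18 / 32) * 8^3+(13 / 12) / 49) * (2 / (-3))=-169357 / 882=-192.01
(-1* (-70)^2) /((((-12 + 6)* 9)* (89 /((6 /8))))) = 1225 /1602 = 0.76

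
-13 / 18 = -0.72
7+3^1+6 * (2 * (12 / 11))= 254 / 11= 23.09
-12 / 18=-2 / 3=-0.67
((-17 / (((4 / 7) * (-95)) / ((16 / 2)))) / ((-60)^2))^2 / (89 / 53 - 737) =-750533 / 1139580252000000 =-0.00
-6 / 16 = -3 / 8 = -0.38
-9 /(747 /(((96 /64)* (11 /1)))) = -33 /166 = -0.20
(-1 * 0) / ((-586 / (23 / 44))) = 0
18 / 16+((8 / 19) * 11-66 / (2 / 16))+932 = 409.76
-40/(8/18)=-90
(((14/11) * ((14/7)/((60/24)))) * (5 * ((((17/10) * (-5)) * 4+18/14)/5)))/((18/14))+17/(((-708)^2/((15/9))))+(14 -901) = -75505224557/82708560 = -912.91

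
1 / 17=0.06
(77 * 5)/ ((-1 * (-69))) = 385/ 69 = 5.58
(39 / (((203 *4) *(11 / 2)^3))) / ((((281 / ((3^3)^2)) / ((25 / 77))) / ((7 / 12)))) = 236925 / 1670333126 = 0.00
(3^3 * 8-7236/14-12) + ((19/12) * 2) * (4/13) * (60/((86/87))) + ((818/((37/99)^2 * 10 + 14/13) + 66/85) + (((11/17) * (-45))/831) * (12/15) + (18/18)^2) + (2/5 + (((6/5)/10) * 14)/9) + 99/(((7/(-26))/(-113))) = 41631.01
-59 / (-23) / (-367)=-59 / 8441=-0.01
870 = 870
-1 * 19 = -19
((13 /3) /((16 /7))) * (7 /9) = 637 /432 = 1.47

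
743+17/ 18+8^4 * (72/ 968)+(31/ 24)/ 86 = 785660125/ 749232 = 1048.62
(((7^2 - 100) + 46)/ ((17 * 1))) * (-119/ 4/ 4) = 35/ 16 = 2.19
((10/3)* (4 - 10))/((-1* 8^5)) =5/8192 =0.00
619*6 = 3714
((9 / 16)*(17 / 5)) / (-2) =-153 / 160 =-0.96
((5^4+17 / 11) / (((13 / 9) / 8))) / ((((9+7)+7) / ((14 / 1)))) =6947136 / 3289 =2112.23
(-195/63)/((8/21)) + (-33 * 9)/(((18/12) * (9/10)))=-228.12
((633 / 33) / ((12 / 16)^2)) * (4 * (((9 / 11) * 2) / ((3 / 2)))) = 54016 / 363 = 148.80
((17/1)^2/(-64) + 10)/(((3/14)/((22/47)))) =9009/752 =11.98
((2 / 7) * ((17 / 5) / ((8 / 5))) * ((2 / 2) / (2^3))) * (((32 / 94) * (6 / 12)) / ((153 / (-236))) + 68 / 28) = 109031 / 663264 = 0.16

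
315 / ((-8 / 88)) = -3465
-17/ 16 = -1.06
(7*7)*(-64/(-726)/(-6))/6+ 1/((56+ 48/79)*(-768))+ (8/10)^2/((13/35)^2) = 219725606717/48622159872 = 4.52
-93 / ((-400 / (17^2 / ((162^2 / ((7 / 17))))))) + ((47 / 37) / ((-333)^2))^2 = 28394897702803 / 26933969551118400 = 0.00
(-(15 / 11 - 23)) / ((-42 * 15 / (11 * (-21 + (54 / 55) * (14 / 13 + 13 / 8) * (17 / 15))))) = 1458073 / 214500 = 6.80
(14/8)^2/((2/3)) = 147/32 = 4.59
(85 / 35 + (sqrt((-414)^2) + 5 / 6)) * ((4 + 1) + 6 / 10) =7010 / 3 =2336.67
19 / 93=0.20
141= 141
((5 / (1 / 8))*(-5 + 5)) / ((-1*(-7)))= 0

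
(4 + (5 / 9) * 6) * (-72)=-528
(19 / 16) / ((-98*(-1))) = 19 / 1568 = 0.01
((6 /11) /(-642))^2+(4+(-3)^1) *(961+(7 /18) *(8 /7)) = 11987251846 /12467961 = 961.44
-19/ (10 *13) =-19/ 130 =-0.15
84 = 84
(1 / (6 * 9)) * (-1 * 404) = -202 / 27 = -7.48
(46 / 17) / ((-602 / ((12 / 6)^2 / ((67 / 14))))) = -184 / 48977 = -0.00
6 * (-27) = -162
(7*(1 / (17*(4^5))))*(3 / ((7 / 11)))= 33 / 17408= 0.00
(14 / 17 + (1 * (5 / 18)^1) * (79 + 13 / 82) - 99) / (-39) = 1911709 / 978588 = 1.95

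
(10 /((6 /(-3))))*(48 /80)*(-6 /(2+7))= 2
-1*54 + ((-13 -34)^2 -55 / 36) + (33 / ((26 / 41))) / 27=2155.40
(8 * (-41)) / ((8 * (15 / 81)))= -1107 / 5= -221.40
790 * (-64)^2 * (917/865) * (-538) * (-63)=20114497880064/173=116268773873.20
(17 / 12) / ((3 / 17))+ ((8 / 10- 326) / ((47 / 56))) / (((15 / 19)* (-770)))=20159537 / 2326500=8.67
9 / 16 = 0.56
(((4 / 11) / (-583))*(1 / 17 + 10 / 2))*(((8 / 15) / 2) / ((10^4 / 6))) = -172 / 340690625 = -0.00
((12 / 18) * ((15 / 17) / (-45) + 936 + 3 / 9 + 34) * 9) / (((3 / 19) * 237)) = 1880468 / 12087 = 155.58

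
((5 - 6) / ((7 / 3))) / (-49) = 3 / 343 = 0.01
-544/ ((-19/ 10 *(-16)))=-340/ 19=-17.89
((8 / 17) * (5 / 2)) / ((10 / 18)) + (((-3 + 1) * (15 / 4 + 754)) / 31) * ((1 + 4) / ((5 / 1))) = -49295 / 1054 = -46.77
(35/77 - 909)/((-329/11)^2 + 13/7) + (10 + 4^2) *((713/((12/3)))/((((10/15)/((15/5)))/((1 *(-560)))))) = -4433676376969/379630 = -11678941.01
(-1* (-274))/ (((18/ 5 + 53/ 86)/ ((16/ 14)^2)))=7540480/ 88837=84.88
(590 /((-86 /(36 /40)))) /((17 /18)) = -6.54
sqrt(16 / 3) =4 * sqrt(3) / 3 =2.31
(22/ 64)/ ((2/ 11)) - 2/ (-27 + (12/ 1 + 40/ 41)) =74823/ 36800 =2.03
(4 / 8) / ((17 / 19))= 19 / 34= 0.56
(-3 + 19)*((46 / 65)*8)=5888 / 65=90.58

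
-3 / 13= -0.23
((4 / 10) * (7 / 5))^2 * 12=2352 / 625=3.76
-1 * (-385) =385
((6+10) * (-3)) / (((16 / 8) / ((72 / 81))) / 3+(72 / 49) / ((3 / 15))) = -3136 / 529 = -5.93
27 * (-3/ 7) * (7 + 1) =-648/ 7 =-92.57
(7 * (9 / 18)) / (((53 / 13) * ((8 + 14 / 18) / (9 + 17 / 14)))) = 16731 / 16748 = 1.00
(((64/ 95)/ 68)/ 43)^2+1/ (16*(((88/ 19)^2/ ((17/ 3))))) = 29596440607697/ 1792621274188800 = 0.02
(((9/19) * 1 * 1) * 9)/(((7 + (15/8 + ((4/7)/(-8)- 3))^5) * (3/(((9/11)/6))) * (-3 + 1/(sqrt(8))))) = -535311286272/37171655305675- 44609273856 * sqrt(2)/37171655305675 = -0.02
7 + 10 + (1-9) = 9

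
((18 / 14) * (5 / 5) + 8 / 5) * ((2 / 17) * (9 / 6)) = 0.51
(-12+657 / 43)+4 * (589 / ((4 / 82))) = 2076955 / 43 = 48301.28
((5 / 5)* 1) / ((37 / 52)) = 1.41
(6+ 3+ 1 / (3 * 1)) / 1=28 / 3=9.33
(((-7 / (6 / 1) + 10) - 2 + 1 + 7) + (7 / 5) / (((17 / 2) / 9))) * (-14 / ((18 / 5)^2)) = -291235 / 16524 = -17.62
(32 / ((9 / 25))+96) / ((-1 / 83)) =-138112 / 9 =-15345.78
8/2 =4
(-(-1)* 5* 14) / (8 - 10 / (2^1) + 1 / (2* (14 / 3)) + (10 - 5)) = 1960 / 227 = 8.63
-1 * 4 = -4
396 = 396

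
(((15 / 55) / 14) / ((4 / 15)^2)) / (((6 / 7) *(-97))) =-225 / 68288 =-0.00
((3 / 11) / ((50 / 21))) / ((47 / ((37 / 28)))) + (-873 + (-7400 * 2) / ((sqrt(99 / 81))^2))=-12982.09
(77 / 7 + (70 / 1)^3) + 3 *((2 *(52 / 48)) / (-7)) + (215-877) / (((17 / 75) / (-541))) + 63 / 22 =2517273982 / 1309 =1923051.17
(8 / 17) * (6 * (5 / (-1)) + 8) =-176 / 17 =-10.35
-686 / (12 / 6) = -343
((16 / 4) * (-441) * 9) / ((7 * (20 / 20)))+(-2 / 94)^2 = -5010011 / 2209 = -2268.00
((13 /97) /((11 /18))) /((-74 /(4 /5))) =-468 /197395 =-0.00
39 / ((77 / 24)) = 12.16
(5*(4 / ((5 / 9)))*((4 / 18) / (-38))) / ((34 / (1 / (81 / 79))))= -158 / 26163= -0.01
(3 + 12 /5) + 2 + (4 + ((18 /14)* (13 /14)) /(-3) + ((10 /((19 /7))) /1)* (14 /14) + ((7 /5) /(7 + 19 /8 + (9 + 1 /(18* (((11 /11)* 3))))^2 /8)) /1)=14.76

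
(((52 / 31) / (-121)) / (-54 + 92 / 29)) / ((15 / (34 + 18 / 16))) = 105937 / 165869220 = 0.00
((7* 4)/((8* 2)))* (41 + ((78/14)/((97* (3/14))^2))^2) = 71.75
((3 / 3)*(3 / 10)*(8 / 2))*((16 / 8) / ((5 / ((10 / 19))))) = 0.25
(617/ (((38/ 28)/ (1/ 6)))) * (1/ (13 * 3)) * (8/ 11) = 34552/ 24453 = 1.41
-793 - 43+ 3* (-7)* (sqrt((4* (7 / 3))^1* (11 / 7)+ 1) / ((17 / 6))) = -836 - 42* sqrt(141) / 17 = -865.34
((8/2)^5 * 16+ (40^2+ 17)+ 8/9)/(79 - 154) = -162017/675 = -240.03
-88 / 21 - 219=-4687 / 21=-223.19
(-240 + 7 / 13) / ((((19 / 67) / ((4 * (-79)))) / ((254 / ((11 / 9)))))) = 13696971336 / 247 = 55453325.25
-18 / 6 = -3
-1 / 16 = -0.06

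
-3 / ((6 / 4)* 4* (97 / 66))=-33 / 97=-0.34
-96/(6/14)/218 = -112/109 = -1.03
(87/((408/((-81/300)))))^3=-480048687/2515456000000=-0.00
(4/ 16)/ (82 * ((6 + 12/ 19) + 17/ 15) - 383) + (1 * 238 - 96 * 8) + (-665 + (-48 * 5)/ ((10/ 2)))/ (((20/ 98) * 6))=-1206453733/ 1084665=-1112.28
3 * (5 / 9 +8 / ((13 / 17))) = 1289 / 39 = 33.05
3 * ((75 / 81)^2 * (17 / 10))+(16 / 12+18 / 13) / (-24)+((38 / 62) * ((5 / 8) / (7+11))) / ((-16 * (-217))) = 23170619777 / 5440151808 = 4.26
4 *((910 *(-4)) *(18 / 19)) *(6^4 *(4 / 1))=-1358622720 / 19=-71506458.95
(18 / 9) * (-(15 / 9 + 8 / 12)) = -4.67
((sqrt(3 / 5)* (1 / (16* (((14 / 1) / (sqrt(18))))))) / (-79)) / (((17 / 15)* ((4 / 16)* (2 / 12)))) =-27* sqrt(30) / 37604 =-0.00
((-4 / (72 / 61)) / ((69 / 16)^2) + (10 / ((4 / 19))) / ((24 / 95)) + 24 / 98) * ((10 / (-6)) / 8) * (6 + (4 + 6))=-31592026055 / 50390424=-626.95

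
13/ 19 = 0.68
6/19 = 0.32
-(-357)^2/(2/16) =-1019592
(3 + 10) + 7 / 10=137 / 10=13.70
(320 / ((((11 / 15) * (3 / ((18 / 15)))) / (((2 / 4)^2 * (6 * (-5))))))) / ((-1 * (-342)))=-800 / 209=-3.83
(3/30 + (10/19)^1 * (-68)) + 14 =-4121/190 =-21.69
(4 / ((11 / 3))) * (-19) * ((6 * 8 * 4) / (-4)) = 10944 / 11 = 994.91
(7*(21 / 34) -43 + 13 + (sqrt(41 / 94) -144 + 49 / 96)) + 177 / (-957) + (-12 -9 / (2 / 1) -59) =-127471393 / 520608 + sqrt(3854) / 94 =-244.19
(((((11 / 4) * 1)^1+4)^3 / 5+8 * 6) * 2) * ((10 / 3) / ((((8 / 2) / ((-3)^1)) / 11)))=-385473 / 64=-6023.02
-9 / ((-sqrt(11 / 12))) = 18 * sqrt(33) / 11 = 9.40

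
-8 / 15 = -0.53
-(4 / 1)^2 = -16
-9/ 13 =-0.69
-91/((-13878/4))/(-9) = -182/62451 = -0.00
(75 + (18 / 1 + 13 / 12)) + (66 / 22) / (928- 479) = 506957 / 5388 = 94.09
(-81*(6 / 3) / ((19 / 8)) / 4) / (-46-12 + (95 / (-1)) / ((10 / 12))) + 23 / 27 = 20978 / 22059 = 0.95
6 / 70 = 3 / 35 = 0.09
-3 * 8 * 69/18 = -92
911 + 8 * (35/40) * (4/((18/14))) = 8395/9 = 932.78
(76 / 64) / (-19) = -1 / 16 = -0.06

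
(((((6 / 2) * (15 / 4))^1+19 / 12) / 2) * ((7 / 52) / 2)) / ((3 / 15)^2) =13475 / 1248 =10.80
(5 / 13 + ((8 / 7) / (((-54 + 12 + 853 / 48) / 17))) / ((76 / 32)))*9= 850347 / 2010827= 0.42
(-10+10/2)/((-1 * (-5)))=-1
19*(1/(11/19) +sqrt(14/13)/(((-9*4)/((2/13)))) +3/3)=570/11 - 19*sqrt(182)/3042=51.73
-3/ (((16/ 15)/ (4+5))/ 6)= -1215/ 8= -151.88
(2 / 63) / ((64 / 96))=1 / 21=0.05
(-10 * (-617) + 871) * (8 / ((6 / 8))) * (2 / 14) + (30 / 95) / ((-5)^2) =35674442 / 3325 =10729.16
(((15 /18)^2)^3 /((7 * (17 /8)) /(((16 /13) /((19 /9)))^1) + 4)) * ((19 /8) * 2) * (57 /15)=1128125 /5508162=0.20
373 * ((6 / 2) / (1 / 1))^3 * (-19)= -191349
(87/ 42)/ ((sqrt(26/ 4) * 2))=29 * sqrt(26)/ 364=0.41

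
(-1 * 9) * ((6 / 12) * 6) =-27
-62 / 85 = -0.73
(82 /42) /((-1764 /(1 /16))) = -41 /592704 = -0.00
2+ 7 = 9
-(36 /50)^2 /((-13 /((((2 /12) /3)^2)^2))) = 1 /2632500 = 0.00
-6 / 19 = -0.32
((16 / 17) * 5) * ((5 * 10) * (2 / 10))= 800 / 17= 47.06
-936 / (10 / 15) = -1404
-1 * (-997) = 997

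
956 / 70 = 478 / 35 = 13.66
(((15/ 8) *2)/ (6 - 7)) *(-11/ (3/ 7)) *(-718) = -138215/ 2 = -69107.50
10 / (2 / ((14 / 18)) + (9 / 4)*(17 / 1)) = 280 / 1143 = 0.24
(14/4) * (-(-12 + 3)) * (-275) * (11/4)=-190575/8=-23821.88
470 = 470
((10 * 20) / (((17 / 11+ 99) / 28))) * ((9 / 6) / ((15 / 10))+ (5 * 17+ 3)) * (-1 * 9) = -44612.66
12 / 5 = 2.40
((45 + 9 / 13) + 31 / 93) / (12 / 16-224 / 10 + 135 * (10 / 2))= 35900 / 509613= 0.07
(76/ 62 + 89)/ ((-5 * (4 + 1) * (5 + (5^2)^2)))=-2797/ 488250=-0.01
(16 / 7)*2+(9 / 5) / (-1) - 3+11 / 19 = 233 / 665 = 0.35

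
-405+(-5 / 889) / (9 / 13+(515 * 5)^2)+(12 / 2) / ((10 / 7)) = -400.80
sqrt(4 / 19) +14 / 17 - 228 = -3862 / 17 +2 * sqrt(19) / 19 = -226.72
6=6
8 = 8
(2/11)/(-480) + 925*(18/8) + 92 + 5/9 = 17216537/7920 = 2173.81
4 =4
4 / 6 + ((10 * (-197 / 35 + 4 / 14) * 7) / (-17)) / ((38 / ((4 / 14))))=332 / 399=0.83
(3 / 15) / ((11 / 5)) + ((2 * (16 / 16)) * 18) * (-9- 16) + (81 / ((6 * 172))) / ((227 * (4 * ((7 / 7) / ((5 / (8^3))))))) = -1583089891891 / 1759166464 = -899.91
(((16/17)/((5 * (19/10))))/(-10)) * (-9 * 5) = 144/323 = 0.45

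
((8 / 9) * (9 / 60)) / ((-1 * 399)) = -2 / 5985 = -0.00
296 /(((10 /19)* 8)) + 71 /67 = 47811 /670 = 71.36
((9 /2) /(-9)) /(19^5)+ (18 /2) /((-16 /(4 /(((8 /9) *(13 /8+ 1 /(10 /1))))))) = -1.47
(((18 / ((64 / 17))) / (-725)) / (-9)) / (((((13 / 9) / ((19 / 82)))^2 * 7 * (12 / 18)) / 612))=228167523 / 92272107200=0.00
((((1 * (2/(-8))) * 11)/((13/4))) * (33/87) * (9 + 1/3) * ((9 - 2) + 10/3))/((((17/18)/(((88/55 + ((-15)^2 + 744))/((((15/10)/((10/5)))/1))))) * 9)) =-4077607072/865215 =-4712.83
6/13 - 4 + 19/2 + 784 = 20539/26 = 789.96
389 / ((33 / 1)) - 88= -2515 / 33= -76.21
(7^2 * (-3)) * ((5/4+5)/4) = -3675/16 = -229.69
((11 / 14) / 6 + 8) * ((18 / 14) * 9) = 18441 / 196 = 94.09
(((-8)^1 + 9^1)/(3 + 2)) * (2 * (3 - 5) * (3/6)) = -2/5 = -0.40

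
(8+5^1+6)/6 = 19/6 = 3.17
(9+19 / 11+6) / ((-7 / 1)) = -184 / 77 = -2.39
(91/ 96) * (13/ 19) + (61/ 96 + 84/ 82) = 86315/ 37392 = 2.31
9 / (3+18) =3 / 7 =0.43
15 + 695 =710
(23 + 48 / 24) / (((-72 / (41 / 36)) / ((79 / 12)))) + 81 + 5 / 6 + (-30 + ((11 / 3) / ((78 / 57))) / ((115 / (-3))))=2285966887 / 46500480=49.16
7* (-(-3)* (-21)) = -441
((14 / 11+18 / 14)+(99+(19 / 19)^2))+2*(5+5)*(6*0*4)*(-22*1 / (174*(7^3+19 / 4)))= 7897 / 77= 102.56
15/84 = 5/28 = 0.18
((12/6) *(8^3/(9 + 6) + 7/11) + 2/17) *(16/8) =390776/2805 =139.31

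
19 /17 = 1.12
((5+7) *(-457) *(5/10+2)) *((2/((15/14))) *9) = -230328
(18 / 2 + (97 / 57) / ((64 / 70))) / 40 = 19811 / 72960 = 0.27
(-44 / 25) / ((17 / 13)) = -572 / 425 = -1.35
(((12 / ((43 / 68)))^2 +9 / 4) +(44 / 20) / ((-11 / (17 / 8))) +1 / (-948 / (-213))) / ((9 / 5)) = 705360311 / 3505704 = 201.20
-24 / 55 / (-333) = 8 / 6105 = 0.00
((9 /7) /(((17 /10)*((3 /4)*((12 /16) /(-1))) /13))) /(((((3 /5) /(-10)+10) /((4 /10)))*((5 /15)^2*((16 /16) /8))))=-2995200 /59143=-50.64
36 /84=3 /7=0.43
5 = 5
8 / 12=2 / 3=0.67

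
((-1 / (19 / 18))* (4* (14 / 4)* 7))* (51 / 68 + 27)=-48951 / 19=-2576.37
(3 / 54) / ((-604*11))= -1 / 119592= -0.00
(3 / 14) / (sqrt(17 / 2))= 3 * sqrt(34) / 238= 0.07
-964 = -964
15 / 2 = 7.50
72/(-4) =-18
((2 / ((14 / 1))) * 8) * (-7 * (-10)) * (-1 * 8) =-640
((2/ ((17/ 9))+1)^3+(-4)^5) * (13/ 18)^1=-21614827/ 29478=-733.25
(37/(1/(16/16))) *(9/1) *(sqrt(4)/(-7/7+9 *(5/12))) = 2664/11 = 242.18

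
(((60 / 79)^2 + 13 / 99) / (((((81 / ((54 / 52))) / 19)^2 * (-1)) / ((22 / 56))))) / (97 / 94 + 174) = -7423622411 / 78715277491032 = -0.00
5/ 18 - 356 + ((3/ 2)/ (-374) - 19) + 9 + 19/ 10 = -12246391/ 33660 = -363.83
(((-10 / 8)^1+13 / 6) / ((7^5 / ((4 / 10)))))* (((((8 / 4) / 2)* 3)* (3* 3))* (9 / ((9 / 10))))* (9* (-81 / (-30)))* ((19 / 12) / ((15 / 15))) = 0.23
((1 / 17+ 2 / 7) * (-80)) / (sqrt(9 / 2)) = -3280 * sqrt(2) / 357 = -12.99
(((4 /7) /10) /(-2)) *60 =-12 /7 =-1.71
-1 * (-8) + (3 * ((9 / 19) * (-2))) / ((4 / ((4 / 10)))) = 733 / 95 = 7.72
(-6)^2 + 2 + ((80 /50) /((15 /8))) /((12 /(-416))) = 8.42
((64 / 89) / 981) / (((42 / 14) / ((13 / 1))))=832 / 261927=0.00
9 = 9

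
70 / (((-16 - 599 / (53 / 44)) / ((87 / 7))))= -7685 / 4534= -1.69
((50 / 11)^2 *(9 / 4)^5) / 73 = 36905625 / 2261248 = 16.32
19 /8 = 2.38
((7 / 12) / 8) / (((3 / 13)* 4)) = 91 / 1152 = 0.08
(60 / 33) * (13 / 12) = 65 / 33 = 1.97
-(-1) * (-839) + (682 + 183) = 26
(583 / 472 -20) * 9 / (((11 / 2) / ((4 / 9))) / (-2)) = 17714 / 649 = 27.29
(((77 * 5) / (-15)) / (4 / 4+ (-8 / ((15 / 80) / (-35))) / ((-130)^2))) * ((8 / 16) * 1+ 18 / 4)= -325325 / 2759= -117.91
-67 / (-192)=0.35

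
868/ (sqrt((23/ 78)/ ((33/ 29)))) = 2604 * sqrt(190762)/ 667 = 1705.14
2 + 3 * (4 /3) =6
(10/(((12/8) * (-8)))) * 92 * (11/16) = -1265/24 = -52.71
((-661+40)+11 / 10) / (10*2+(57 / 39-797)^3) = 0.00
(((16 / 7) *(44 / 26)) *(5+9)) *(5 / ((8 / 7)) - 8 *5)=-25080 / 13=-1929.23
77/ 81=0.95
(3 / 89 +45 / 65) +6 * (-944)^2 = 6186266952 / 1157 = 5346816.73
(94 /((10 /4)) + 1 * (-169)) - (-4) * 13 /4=-118.40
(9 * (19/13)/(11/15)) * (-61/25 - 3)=-69768/715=-97.58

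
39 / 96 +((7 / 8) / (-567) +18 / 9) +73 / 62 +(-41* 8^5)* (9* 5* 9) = -43720538561449 / 80352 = -544112636.42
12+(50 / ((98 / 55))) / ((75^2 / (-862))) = 16978 / 2205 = 7.70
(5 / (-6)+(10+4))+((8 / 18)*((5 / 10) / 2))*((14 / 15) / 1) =3583 / 270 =13.27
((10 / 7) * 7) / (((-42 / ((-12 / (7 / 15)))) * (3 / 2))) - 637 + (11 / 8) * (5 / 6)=-1485929 / 2352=-631.77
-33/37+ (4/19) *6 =261/703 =0.37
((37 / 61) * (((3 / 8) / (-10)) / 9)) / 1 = -37 / 14640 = -0.00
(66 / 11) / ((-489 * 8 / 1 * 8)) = -1 / 5216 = -0.00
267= 267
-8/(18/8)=-32/9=-3.56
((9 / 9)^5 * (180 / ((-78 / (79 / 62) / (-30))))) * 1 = 35550 / 403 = 88.21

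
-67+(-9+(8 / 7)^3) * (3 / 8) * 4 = -53687 / 686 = -78.26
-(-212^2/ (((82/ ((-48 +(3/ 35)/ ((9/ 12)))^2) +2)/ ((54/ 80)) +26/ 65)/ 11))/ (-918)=-19726033960/ 125120493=-157.66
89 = 89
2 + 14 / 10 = 17 / 5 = 3.40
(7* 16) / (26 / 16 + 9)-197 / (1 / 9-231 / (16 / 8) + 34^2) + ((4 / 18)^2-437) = -55015427209 / 128962935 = -426.60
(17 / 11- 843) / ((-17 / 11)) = 9256 / 17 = 544.47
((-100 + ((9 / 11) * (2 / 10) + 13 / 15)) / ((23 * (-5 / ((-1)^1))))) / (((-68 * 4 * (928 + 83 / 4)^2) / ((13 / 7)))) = 1846 / 282783760875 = 0.00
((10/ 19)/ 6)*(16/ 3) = 0.47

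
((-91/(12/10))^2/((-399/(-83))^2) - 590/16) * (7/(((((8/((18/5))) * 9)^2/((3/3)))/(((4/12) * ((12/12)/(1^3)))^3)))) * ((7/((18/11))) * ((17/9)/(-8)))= -90871221133/654848686080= -0.14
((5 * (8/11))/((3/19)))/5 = 152/33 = 4.61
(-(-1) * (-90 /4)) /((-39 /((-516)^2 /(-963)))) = -221880 /1391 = -159.51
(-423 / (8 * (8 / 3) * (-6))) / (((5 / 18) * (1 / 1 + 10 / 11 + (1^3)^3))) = 41877 / 10240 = 4.09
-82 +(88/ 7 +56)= -94/ 7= -13.43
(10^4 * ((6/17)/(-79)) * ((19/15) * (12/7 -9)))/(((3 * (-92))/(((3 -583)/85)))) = 2204000/216223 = 10.19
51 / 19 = 2.68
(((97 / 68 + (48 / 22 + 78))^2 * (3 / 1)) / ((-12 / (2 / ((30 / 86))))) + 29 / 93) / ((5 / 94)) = -233445527948179 / 1300846800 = -179456.59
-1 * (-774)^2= -599076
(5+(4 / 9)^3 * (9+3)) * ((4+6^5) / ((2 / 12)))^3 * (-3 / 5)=-1108336016627200 / 3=-369445338875733.33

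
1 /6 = 0.17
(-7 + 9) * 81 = 162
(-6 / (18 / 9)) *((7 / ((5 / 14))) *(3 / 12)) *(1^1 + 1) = -147 / 5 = -29.40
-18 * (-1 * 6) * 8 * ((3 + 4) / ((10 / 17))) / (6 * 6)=1428 / 5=285.60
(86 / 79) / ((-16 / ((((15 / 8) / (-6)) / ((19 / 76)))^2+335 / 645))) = -4297 / 30336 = -0.14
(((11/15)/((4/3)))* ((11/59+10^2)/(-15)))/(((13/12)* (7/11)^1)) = -715231/134225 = -5.33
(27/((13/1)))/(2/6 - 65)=-81/2522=-0.03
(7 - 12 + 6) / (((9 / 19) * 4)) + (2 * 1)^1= 91 / 36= 2.53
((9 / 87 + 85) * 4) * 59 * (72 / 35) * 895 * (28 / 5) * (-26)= -780685341696 / 145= -5384036839.28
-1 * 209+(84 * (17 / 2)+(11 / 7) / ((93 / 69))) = 109838 / 217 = 506.17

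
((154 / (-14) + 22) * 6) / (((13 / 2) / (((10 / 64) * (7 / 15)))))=77 / 104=0.74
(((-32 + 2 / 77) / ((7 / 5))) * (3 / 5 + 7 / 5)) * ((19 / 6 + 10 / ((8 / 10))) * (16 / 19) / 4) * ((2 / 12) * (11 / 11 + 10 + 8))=-2314280 / 4851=-477.07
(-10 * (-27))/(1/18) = 4860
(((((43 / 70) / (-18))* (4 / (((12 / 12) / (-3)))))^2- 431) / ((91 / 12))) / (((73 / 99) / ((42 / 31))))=-3761941392 / 36038275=-104.39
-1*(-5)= 5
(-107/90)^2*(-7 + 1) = -11449/1350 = -8.48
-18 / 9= -2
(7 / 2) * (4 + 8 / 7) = 18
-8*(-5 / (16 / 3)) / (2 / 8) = 30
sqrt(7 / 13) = 0.73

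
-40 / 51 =-0.78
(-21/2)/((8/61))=-1281/16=-80.06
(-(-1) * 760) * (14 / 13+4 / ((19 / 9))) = 29360 / 13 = 2258.46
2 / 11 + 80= 882 / 11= 80.18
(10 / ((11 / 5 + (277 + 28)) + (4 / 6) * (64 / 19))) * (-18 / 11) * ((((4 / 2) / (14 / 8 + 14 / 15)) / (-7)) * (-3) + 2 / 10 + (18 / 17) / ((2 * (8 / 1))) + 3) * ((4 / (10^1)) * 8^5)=-360871877376 / 145206061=-2485.24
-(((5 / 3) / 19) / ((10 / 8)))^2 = -16 / 3249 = -0.00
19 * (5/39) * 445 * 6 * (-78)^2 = 39569400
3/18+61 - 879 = -4907/6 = -817.83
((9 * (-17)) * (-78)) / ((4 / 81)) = 483327 / 2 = 241663.50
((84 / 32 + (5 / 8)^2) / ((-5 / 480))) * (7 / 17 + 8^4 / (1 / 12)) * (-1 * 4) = 967614378 / 17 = 56918492.82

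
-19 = -19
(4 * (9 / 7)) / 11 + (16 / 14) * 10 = 916 / 77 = 11.90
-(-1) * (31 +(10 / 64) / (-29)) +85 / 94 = 31.90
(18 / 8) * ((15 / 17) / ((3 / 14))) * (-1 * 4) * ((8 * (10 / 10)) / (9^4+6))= -1680 / 37213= -0.05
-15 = -15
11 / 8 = 1.38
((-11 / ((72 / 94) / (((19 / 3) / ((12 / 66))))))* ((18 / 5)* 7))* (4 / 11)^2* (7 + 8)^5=-1265827500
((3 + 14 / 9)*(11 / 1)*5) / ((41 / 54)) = 330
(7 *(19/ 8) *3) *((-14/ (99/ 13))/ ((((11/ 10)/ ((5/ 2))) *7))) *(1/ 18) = -43225/ 26136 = -1.65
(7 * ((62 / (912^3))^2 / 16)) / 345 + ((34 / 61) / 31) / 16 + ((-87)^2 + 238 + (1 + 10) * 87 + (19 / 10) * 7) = 13179551856281481550284069493 / 1501549470671413413150720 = 8777.30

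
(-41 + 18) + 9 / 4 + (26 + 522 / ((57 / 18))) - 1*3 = 12699 / 76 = 167.09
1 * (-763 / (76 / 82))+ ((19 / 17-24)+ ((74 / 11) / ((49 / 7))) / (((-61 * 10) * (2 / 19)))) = -6418481837 / 7585655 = -846.13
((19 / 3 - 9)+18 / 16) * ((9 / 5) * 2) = -5.55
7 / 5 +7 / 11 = 112 / 55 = 2.04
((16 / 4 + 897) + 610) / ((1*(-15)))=-1511 / 15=-100.73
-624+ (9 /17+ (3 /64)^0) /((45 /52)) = -476008 /765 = -622.23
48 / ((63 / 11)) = 176 / 21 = 8.38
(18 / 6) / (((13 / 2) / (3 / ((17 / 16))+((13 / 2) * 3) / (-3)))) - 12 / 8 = -1413 / 442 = -3.20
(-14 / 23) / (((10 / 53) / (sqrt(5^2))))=-371 / 23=-16.13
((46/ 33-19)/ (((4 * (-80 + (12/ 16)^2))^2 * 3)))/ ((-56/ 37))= 6142/ 159928659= 0.00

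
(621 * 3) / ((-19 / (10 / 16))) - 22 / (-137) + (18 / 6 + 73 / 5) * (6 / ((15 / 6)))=-9830131 / 520600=-18.88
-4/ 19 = -0.21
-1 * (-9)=9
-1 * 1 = -1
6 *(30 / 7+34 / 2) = 894 / 7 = 127.71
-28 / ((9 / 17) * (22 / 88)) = -1904 / 9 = -211.56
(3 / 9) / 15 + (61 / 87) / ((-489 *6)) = 28057 / 1276290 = 0.02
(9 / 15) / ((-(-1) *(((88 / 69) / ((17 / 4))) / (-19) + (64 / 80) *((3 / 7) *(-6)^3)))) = -468027 / 57780224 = -0.01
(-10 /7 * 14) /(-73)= 20 /73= 0.27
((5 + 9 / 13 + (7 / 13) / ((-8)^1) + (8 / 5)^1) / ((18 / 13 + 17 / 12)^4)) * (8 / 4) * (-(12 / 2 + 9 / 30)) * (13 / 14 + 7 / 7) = -2599456337712 / 911728974025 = -2.85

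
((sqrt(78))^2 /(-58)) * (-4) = 156 /29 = 5.38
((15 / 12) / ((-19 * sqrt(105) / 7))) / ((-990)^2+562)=-sqrt(105) / 223590936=-0.00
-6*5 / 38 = -15 / 19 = -0.79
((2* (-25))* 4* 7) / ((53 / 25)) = -35000 / 53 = -660.38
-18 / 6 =-3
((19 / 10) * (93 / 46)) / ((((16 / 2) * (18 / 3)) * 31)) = 19 / 7360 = 0.00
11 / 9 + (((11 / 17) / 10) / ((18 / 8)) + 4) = 1339 / 255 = 5.25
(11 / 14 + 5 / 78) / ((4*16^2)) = 29 / 34944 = 0.00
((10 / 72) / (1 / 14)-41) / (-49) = 703 / 882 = 0.80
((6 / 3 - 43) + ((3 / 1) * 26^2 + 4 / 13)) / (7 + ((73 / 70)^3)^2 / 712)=2164096883480000000 / 7624681352941757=283.83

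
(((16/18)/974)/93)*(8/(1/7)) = 224/407619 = 0.00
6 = 6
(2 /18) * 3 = 1 /3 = 0.33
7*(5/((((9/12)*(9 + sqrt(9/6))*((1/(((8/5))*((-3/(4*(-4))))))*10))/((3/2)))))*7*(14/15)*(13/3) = 8918/1325-4459*sqrt(6)/11925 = 5.81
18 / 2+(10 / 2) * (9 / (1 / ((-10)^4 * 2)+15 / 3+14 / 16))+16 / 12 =2114177 / 117501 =17.99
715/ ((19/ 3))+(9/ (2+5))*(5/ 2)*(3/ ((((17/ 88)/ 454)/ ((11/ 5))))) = 112979823/ 2261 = 49968.96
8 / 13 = 0.62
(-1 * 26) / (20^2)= -13 / 200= -0.06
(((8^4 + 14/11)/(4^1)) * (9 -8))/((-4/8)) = -22535/11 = -2048.64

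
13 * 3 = 39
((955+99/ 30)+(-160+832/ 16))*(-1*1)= -8503/ 10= -850.30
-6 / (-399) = 2 / 133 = 0.02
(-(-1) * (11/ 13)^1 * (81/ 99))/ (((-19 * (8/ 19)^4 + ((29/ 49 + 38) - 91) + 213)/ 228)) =0.99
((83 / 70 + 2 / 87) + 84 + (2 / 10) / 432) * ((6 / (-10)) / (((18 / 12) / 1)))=-7472503 / 219240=-34.08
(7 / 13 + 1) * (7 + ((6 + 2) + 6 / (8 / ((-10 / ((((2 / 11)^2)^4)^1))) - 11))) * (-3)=-10224919545300 / 153266613227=-66.71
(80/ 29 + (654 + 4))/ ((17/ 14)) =268268/ 493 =544.15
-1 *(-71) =71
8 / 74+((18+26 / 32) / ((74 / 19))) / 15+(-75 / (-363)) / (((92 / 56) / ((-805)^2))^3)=12680328935149793.82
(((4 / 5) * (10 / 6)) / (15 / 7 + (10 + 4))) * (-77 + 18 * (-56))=-30380 / 339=-89.62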